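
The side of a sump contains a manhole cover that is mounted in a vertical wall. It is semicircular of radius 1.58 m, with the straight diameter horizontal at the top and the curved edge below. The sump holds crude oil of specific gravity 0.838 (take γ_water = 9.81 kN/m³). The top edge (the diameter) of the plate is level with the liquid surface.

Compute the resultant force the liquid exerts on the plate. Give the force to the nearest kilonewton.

γ = 0.838 × 9.81 = 8.22078 kN/m³.
The centroid of a semicircle lies 4r/(3π) = 0.670573 m from the diameter, here below the top edge, so the centroid depth is h_c = 0.670573 m.
A = πr²/2 = π × 1.58²/2 = 3.92134 m².
Resultant F = γ·h_c·A = 8.22078 × 0.670573 × 3.92134 = 21.6169 kN.

F ≈ 22 kN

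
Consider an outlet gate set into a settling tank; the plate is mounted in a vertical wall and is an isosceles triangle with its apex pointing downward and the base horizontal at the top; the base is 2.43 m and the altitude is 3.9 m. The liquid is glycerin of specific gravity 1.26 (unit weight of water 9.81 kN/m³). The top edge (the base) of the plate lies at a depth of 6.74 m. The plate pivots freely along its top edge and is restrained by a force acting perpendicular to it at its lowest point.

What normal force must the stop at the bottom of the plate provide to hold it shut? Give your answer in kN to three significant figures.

P ≈ 170 kN

γ = 1.26 × 9.81 = 12.3606 kN/m³.
With the apex down, the centroid sits h/3 = 3.9/3 = 1.3 m below the base (the top edge), so the centroid depth is h_c = 6.74 + 1.3 = 8.04 m.
A = ½ × 2.43 × 3.9 = 4.7385 m².
Resultant F = γ·h_c·A = 12.3606 × 8.04 × 4.7385 = 470.908 kN.
I_c = b·h³/36 = 2.43 × 3.9³/36 = 4.00403 m⁴.
Centre of pressure: y_p = y_c + I_c/(y_c·A) = 8.04 + 4.00403/(8.04 × 4.7385) = 8.04 + 0.105099 = 8.1451 m along the plane.
The resultant acts 1.3 + 0.105099 = 1.4051 m (along the plate) below the hinge at the top edge, so the moment about the hinge is M = F × 1.4051 = 470.908 × 1.4051 = 661.673 kN·m.
A normal force at the bottom, 3.9 m from the hinge, must supply this moment: P = 661.673/3.9 = 169.66 kN.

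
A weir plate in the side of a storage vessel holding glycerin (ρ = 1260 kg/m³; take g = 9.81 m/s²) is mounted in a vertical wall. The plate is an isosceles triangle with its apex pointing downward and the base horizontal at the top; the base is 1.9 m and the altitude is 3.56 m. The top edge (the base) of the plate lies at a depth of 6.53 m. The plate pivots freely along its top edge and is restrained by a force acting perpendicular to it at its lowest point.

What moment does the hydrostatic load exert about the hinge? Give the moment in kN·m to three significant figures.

γ = ρg = 1260 × 9.81 / 1000 = 12.3606 kN/m³.
With the apex down, the centroid sits h/3 = 3.56/3 = 1.18667 m below the base (the top edge), so the centroid depth is h_c = 6.53 + 1.18667 = 7.71667 m.
A = ½ × 1.9 × 3.56 = 3.382 m².
Resultant F = γ·h_c·A = 12.3606 × 7.71667 × 3.382 = 322.584 kN.
I_c = b·h³/36 = 1.9 × 3.56³/36 = 2.38123 m⁴.
Centre of pressure: y_p = y_c + I_c/(y_c·A) = 7.71667 + 2.38123/(7.71667 × 3.382) = 7.71667 + 0.0912426 = 7.80791 m along the plane.
The resultant acts 1.18667 + 0.0912426 = 1.27791 m (along the plate) below the hinge at the top edge, so the moment about the hinge is M = F × 1.27791 = 322.584 × 1.27791 = 412.233 kN·m.

M ≈ 412 kN·m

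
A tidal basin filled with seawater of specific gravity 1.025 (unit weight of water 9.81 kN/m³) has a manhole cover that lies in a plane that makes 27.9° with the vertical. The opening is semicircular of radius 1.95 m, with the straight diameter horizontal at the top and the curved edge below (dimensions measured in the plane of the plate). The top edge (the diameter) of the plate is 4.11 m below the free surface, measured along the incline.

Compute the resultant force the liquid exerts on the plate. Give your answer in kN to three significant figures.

F ≈ 262 kN

γ = 1.025 × 9.81 = 10.05525 kN/m³.
The plate makes 27.9° with the vertical, i.e. θ = 90° − 27.9° = 62.1° to the horizontal. Measuring y along the incline from the free-surface line, vertical depth h = y·sinθ with sinθ = 0.883766.
The centroid of a semicircle lies 4r/(3π) = 0.827606 m from the diameter, here below the top edge, so y_c = 4.11 + 0.827606 = 4.93761 m and h_c = 4.93761 × 0.883766 = 4.36369 m.
A = πr²/2 = π × 1.95²/2 = 5.97295 m².
Resultant F = γ·h_c·A = 10.05525 × 4.36369 × 5.97295 = 262.081 kN.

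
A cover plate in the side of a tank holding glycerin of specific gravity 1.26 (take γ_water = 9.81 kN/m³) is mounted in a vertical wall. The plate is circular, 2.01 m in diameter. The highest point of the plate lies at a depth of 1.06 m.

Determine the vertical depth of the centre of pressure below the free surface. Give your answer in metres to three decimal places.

h_p = 2.187 m

γ = 1.26 × 9.81 = 12.3606 kN/m³.
The centroid is at the centre, 1.005 m below the top of the plate, so the centroid depth is h_c = 1.06 + 1.005 = 2.065 m.
A = π(1.005)² = 3.17309 m².
Resultant F = γ·h_c·A = 12.3606 × 2.065 × 3.17309 = 80.992 kN.
I_c = πr⁴/4 = π × 1.005⁴/4 = 0.801224 m⁴.
Centre of pressure: y_p = y_c + I_c/(y_c·A) = 2.065 + 0.801224/(2.065 × 3.17309) = 2.065 + 0.122279 = 2.18728 m along the plane.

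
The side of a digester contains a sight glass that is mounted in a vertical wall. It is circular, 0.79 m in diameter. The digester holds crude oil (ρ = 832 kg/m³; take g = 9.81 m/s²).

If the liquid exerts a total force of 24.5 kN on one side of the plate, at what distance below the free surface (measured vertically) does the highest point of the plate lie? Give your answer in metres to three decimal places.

γ = ρg = 832 × 9.81 / 1000 = 8.16192 kN/m³.
A = π(0.395)² = 0.490167 m².
From F = γ·h_c·A, the centroid depth is h_c = 24.5/(8.16192 × 0.490167) = 6.12392 m.
The centroid is at the centre, 0.395 m below the top of the plate, so the highest point sits at h_top = 6.12392 − 0.395 = 5.72892 m below the surface.

d_top ≈ 5.729 m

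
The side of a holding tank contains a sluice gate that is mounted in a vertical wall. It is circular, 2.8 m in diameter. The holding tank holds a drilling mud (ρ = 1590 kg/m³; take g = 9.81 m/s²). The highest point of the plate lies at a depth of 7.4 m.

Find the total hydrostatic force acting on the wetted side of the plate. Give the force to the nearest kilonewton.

F ≈ 845 kN

γ = ρg = 1590 × 9.81 / 1000 = 15.5979 kN/m³.
The centroid is at the centre, 1.4 m below the top of the plate, so the centroid depth is h_c = 7.4 + 1.4 = 8.8 m.
A = π(1.4)² = 6.15752 m².
Resultant F = γ·h_c·A = 15.5979 × 8.8 × 6.15752 = 845.191 kN.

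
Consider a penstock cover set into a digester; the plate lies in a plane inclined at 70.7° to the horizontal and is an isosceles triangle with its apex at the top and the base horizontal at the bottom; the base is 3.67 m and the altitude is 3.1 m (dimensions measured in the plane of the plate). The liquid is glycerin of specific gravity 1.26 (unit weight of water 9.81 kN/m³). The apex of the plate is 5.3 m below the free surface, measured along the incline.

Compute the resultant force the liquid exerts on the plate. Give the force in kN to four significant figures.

F ≈ 488.9 kN

γ = 1.26 × 9.81 = 12.3606 kN/m³.
Let θ = 70.7° be the plate's angle to the horizontal; measure y along the incline from where the plane meets the free surface. Vertical depth h = y·sinθ with sinθ = 0.943801.
With the apex up, the centroid sits 2h/3 = 2 × 3.1/3 = 2.06667 m below the apex, so y_c = 5.3 + 2.06667 = 7.36667 m and h_c = 7.36667 × 0.943801 = 6.95267 m.
A = ½ × 3.67 × 3.1 = 5.6885 m².
Resultant F = γ·h_c·A = 12.3606 × 6.95267 × 5.6885 = 488.865 kN.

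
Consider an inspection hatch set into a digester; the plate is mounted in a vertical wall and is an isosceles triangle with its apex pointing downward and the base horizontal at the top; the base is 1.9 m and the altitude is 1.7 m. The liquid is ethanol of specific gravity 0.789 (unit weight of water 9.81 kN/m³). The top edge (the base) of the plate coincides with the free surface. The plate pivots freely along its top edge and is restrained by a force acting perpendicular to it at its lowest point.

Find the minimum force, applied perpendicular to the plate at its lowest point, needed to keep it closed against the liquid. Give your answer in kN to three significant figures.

γ = 0.789 × 9.81 = 7.74009 kN/m³.
With the apex down, the centroid sits h/3 = 1.7/3 = 0.566667 m below the base (the top edge), so the centroid depth is h_c = 0.566667 m.
A = ½ × 1.9 × 1.7 = 1.615 m².
Resultant F = γ·h_c·A = 7.74009 × 0.566667 × 1.615 = 7.08348 kN.
I_c = b·h³/36 = 1.9 × 1.7³/36 = 0.259297 m⁴.
Centre of pressure: y_p = y_c + I_c/(y_c·A) = 0.566667 + 0.259297/(0.566667 × 1.615) = 0.566667 + 0.283333 = 0.85 m along the plane.
The resultant acts 0.566667 + 0.283333 = 0.85 m (along the plate) below the hinge at the top edge, so the moment about the hinge is M = F × 0.85 = 7.08348 × 0.85 = 6.02096 kN·m.
A normal force at the bottom, 1.7 m from the hinge, must supply this moment: P = 6.02096/1.7 = 3.54174 kN.

P ≈ 3.54 kN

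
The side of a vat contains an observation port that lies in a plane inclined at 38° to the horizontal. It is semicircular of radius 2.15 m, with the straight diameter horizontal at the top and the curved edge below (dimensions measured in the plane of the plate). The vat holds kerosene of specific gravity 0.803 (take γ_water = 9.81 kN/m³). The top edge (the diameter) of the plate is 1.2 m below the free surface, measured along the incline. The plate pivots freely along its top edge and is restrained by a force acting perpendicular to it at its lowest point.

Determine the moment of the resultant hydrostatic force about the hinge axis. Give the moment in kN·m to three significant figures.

γ = 0.803 × 9.81 = 7.87743 kN/m³.
Let θ = 38° be the plate's angle to the horizontal; measure y along the incline from where the plane meets the free surface. Vertical depth h = y·sinθ with sinθ = 0.615661.
The centroid of a semicircle lies 4r/(3π) = 0.912488 m from the diameter, here below the top edge, so y_c = 1.2 + 0.912488 = 2.11249 m and h_c = 2.11249 × 0.615661 = 1.30058 m.
A = πr²/2 = π × 2.15²/2 = 7.26101 m².
Resultant F = γ·h_c·A = 7.87743 × 1.30058 × 7.26101 = 74.3907 kN.
I_c = (π/8 − 8/(9π))·r⁴ = 0.109757 × 2.15⁴ = 2.34523 m⁴.
Centre of pressure: y_p = y_c + I_c/(y_c·A) = 2.11249 + 2.34523/(2.11249 × 7.26101) = 2.11249 + 0.152895 = 2.26539 m along the plane.
The resultant acts 0.912488 + 0.152895 = 1.06538 m (along the plate) below the hinge at the top edge, so the moment about the hinge is M = F × 1.06538 = 74.3907 × 1.06538 = 79.2544 kN·m.

M ≈ 79.3 kN·m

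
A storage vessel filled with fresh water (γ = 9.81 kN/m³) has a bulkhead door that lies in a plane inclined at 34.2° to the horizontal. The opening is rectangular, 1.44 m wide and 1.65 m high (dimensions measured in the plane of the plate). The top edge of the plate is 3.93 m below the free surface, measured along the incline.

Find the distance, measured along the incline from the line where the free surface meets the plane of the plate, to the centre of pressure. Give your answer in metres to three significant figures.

y_p = 4.80 m

γ = 9.81 kN/m³.
Let θ = 34.2° be the plate's angle to the horizontal; measure y along the incline from where the plane meets the free surface. Vertical depth h = y·sinθ with sinθ = 0.562083.
The centroid lies 1.65/2 = 0.825 m below the top edge, so y_c = 3.93 + 0.825 = 4.755 m and h_c = 4.755 × 0.562083 = 2.6727 m.
A = 1.44 × 1.65 = 2.376 m².
Resultant F = γ·h_c·A = 9.81 × 2.6727 × 2.376 = 62.2968 kN.
I_c = b·h³/12 = 1.44 × 1.65³/12 = 0.539055 m⁴.
Centre of pressure: y_p = y_c + I_c/(y_c·A) = 4.755 + 0.539055/(4.755 × 2.376) = 4.755 + 0.0477129 = 4.80271 m along the plane.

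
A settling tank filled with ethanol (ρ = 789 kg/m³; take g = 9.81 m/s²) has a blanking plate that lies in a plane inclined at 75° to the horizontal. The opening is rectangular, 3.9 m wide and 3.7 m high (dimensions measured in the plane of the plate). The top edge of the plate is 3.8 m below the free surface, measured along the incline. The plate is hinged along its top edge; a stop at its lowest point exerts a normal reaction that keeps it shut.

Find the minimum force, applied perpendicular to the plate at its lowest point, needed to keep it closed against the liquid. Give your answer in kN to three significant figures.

P ≈ 338 kN

γ = ρg = 789 × 9.81 / 1000 = 7.74009 kN/m³.
Let θ = 75° be the plate's angle to the horizontal; measure y along the incline from where the plane meets the free surface. Vertical depth h = y·sinθ with sinθ = 0.965926.
The centroid lies 3.7/2 = 1.85 m below the top edge, so y_c = 3.8 + 1.85 = 5.65 m and h_c = 5.65 × 0.965926 = 5.45748 m.
A = 3.9 × 3.7 = 14.43 m².
Resultant F = γ·h_c·A = 7.74009 × 5.45748 × 14.43 = 609.543 kN.
I_c = b·h³/12 = 3.9 × 3.7³/12 = 16.4622 m⁴.
Centre of pressure: y_p = y_c + I_c/(y_c·A) = 5.65 + 16.4622/(5.65 × 14.43) = 5.65 + 0.201917 = 5.85192 m along the plane.
The resultant acts 1.85 + 0.201917 = 2.05192 m (along the plate) below the hinge at the top edge, so the moment about the hinge is M = F × 2.05192 = 609.543 × 2.05192 = 1250.73 kN·m.
A normal force at the bottom, 3.7 m from the hinge, must supply this moment: P = 1250.73/3.7 = 338.035 kN.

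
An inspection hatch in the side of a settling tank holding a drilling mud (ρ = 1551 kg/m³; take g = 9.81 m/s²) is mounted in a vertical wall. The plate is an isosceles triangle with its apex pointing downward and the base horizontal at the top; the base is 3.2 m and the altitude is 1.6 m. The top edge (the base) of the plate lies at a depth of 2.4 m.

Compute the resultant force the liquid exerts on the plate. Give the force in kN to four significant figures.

F ≈ 114.3 kN

γ = ρg = 1551 × 9.81 / 1000 = 15.21531 kN/m³.
With the apex down, the centroid sits h/3 = 1.6/3 = 0.533333 m below the base (the top edge), so the centroid depth is h_c = 2.4 + 0.533333 = 2.93333 m.
A = ½ × 3.2 × 1.6 = 2.56 m².
Resultant F = γ·h_c·A = 15.21531 × 2.93333 × 2.56 = 114.257 kN.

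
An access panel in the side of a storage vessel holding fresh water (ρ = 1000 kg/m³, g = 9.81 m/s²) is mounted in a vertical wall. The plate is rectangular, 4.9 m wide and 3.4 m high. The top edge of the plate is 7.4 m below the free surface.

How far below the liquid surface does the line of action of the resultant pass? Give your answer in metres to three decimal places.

γ = ρg = 1000 × 9.81 = 9810 N/m³ = 9.81 kN/m³.
The centroid lies 3.4/2 = 1.7 m below the top edge, so the centroid depth is h_c = 7.4 + 1.7 = 9.1 m.
A = 4.9 × 3.4 = 16.66 m².
Resultant F = γ·h_c·A = 9.81 × 9.1 × 16.66 = 1487.25 kN.
I_c = b·h³/12 = 4.9 × 3.4³/12 = 16.0491 m⁴.
Centre of pressure: y_p = y_c + I_c/(y_c·A) = 9.1 + 16.0491/(9.1 × 16.66) = 9.1 + 0.105861 = 9.20586 m along the plane.

h_p = 9.206 m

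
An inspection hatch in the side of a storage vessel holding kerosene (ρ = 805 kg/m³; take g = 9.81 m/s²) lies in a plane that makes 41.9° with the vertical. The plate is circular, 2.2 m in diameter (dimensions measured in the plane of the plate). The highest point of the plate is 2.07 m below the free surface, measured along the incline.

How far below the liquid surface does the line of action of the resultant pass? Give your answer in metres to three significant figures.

γ = ρg = 805 × 9.81 / 1000 = 7.89705 kN/m³.
The plate makes 41.9° with the vertical, i.e. θ = 90° − 41.9° = 48.1° to the horizontal. Measuring y along the incline from the free-surface line, vertical depth h = y·sinθ with sinθ = 0.744312.
The centroid is at the centre, 1.1 m below the top of the plate, so y_c = 2.07 + 1.1 = 3.17 m and h_c = 3.17 × 0.744312 = 2.35947 m.
A = π(1.1)² = 3.80133 m².
Resultant F = γ·h_c·A = 7.89705 × 2.35947 × 3.80133 = 70.8296 kN.
I_c = πr⁴/4 = π × 1.1⁴/4 = 1.1499 m⁴.
Centre of pressure: y_p = y_c + I_c/(y_c·A) = 3.17 + 1.1499/(3.17 × 3.80133) = 3.17 + 0.0954257 = 3.26543 m along the plane.
Vertically, h_p = y_p·sinθ = 3.26543 × 0.744312 = 2.4305 m.

h_p = 2.43 m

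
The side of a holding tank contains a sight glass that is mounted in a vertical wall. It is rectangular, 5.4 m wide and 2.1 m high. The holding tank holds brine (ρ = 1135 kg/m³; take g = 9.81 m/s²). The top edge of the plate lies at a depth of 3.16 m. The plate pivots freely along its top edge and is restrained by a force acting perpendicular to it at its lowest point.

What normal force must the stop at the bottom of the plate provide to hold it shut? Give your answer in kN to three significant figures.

γ = ρg = 1135 × 9.81 / 1000 = 11.13435 kN/m³.
The centroid lies 2.1/2 = 1.05 m below the top edge, so the centroid depth is h_c = 3.16 + 1.05 = 4.21 m.
A = 5.4 × 2.1 = 11.34 m².
Resultant F = γ·h_c·A = 11.13435 × 4.21 × 11.34 = 531.569 kN.
I_c = b·h³/12 = 5.4 × 2.1³/12 = 4.16745 m⁴.
Centre of pressure: y_p = y_c + I_c/(y_c·A) = 4.21 + 4.16745/(4.21 × 11.34) = 4.21 + 0.0872922 = 4.29729 m along the plane.
The resultant acts 1.05 + 0.0872922 = 1.13729 m (along the plate) below the hinge at the top edge, so the moment about the hinge is M = F × 1.13729 = 531.569 × 1.13729 = 604.548 kN·m.
A normal force at the bottom, 2.1 m from the hinge, must supply this moment: P = 604.548/2.1 = 287.88 kN.

P ≈ 288 kN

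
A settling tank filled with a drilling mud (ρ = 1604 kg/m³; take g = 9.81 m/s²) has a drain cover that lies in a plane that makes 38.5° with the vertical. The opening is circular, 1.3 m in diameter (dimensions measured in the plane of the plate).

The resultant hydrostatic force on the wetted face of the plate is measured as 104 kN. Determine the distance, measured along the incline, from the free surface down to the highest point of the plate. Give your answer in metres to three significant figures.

γ = ρg = 1604 × 9.81 / 1000 = 15.73524 kN/m³.
A = π(0.65)² = 1.32732 m².
From F = γ·h_c·A, the centroid depth is h_c = 104/(15.73524 × 1.32732) = 4.97948 m.
The plate makes 38.5° with the vertical, i.e. θ = 90° − 38.5° = 51.5° to the horizontal. Measuring y along the incline from the free-surface line, vertical depth h = y·sinθ with sinθ = 0.782608.
Along the incline, y_c = h_c/sinθ = 4.97948/0.782608 = 6.36267 m.
The centroid is at the centre, 0.65 m below the top of the plate, so the highest point sits at y_top = 6.36267 − 0.65 = 5.71267 m along the incline.

y_top ≈ 5.71 m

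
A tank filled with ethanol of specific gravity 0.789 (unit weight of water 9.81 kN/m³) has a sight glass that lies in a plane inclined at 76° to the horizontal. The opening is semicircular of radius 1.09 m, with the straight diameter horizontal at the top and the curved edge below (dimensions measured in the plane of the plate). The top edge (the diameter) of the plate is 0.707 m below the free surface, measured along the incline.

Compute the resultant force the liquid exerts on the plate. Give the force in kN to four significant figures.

γ = 0.789 × 9.81 = 7.74009 kN/m³.
Let θ = 76° be the plate's angle to the horizontal; measure y along the incline from where the plane meets the free surface. Vertical depth h = y·sinθ with sinθ = 0.970296.
The centroid of a semicircle lies 4r/(3π) = 0.46261 m from the diameter, here below the top edge, so y_c = 0.707 + 0.46261 = 1.16961 m and h_c = 1.16961 × 0.970296 = 1.13487 m.
A = πr²/2 = π × 1.09²/2 = 1.86626 m².
Resultant F = γ·h_c·A = 7.74009 × 1.13487 × 1.86626 = 16.3932 kN.

F ≈ 16.39 kN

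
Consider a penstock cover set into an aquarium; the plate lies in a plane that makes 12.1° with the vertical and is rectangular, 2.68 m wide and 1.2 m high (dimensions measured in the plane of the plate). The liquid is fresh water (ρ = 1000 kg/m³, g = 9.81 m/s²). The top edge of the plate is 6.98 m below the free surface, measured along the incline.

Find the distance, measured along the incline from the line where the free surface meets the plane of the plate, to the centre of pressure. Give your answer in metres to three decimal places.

γ = ρg = 1000 × 9.81 = 9810 N/m³ = 9.81 kN/m³.
The plate makes 12.1° with the vertical, i.e. θ = 90° − 12.1° = 77.9° to the horizontal. Measuring y along the incline from the free-surface line, vertical depth h = y·sinθ with sinθ = 0.977783.
The centroid lies 1.2/2 = 0.6 m below the top edge, so y_c = 6.98 + 0.6 = 7.58 m and h_c = 7.58 × 0.977783 = 7.4116 m.
A = 2.68 × 1.2 = 3.216 m².
Resultant F = γ·h_c·A = 9.81 × 7.4116 × 3.216 = 233.828 kN.
I_c = b·h³/12 = 2.68 × 1.2³/12 = 0.38592 m⁴.
Centre of pressure: y_p = y_c + I_c/(y_c·A) = 7.58 + 0.38592/(7.58 × 3.216) = 7.58 + 0.0158311 = 7.59583 m along the plane.

y_p = 7.596 m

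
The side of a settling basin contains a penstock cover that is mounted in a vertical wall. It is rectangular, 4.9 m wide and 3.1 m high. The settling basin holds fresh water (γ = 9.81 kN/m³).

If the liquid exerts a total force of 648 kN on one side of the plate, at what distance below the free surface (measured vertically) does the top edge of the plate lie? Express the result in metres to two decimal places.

γ = 9.81 kN/m³.
A = 4.9 × 3.1 = 15.19 m².
From F = γ·h_c·A, the centroid depth is h_c = 648/(9.81 × 15.19) = 4.34859 m.
The centroid lies 3.1/2 = 1.55 m below the top edge, so the top edge sits at h_top = 4.34859 − 1.55 = 2.79859 m below the surface.

d_top ≈ 2.80 m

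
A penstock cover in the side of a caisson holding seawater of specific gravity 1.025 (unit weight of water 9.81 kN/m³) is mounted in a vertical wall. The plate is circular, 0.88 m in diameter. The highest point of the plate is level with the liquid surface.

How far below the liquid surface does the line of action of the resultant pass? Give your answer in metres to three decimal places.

γ = 1.025 × 9.81 = 10.05525 kN/m³.
The centroid is at the centre, 0.44 m below the top of the plate, so the centroid depth is h_c = 0.44 m.
A = π(0.44)² = 0.608212 m².
Resultant F = γ·h_c·A = 10.05525 × 0.44 × 0.608212 = 2.69092 kN.
I_c = πr⁴/4 = π × 0.44⁴/4 = 0.0294375 m⁴.
Centre of pressure: y_p = y_c + I_c/(y_c·A) = 0.44 + 0.0294375/(0.44 × 0.608212) = 0.44 + 0.11 = 0.55 m along the plane.

h_p = 0.550 m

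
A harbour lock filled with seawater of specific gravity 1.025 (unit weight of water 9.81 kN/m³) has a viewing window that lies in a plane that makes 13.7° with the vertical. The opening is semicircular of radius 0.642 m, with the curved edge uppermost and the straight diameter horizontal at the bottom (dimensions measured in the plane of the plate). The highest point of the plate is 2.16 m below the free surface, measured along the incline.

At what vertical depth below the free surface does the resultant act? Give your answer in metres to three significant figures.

γ = 1.025 × 9.81 = 10.05525 kN/m³.
The plate makes 13.7° with the vertical, i.e. θ = 90° − 13.7° = 76.3° to the horizontal. Measuring y along the incline from the free-surface line, vertical depth h = y·sinθ with sinθ = 0.971549.
The centroid lies 4r/(3π) = 0.272473 m above the diameter, so r − 4r/(3π) = 0.642 − 0.272473 = 0.369527 m below the topmost point, so y_c = 2.16 + 0.369527 = 2.52953 m and h_c = 2.52953 × 0.971549 = 2.45756 m.
A = πr²/2 = π × 0.642²/2 = 0.647426 m².
Resultant F = γ·h_c·A = 10.05525 × 2.45756 × 0.647426 = 15.9988 kN.
I_c = (π/8 − 8/(9π))·r⁴ = 0.109757 × 0.642⁴ = 0.0186454 m⁴.
Centre of pressure: y_p = y_c + I_c/(y_c·A) = 2.52953 + 0.0186454/(2.52953 × 0.647426) = 2.52953 + 0.0113852 = 2.54092 m along the plane.
Vertically, h_p = y_p·sinθ = 2.54092 × 0.971549 = 2.46863 m.

h_p = 2.47 m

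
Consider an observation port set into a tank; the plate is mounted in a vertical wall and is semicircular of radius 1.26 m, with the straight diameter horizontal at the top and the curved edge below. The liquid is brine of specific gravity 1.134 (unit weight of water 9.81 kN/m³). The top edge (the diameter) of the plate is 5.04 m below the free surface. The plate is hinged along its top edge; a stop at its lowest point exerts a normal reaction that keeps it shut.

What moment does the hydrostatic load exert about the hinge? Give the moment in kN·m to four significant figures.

γ = 1.134 × 9.81 = 11.12454 kN/m³.
The centroid of a semicircle lies 4r/(3π) = 0.534761 m from the diameter, here below the top edge, so the centroid depth is h_c = 5.04 + 0.534761 = 5.57476 m.
A = πr²/2 = π × 1.26²/2 = 2.4938 m².
Resultant F = γ·h_c·A = 11.12454 × 5.57476 × 2.4938 = 154.657 kN.
I_c = (π/8 − 8/(9π))·r⁴ = 0.109757 × 1.26⁴ = 0.27664 m⁴.
Centre of pressure: y_p = y_c + I_c/(y_c·A) = 5.57476 + 0.27664/(5.57476 × 2.4938) = 5.57476 + 0.0198988 = 5.59466 m along the plane.
The resultant acts 0.534761 + 0.0198988 = 0.55466 m (along the plate) below the hinge at the top edge, so the moment about the hinge is M = F × 0.55466 = 154.657 × 0.55466 = 85.7821 kN·m.

M ≈ 85.78 kN·m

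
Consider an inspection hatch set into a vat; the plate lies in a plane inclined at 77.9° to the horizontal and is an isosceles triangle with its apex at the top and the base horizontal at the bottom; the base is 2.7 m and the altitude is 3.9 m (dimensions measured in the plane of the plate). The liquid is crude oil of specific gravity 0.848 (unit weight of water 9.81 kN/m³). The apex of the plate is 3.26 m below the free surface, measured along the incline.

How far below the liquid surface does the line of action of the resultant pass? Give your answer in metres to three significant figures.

h_p = 5.87 m

γ = 0.848 × 9.81 = 8.31888 kN/m³.
Let θ = 77.9° be the plate's angle to the horizontal; measure y along the incline from where the plane meets the free surface. Vertical depth h = y·sinθ with sinθ = 0.977783.
With the apex up, the centroid sits 2h/3 = 2 × 3.9/3 = 2.6 m below the apex, so y_c = 3.26 + 2.6 = 5.86 m and h_c = 5.86 × 0.977783 = 5.72981 m.
A = ½ × 2.7 × 3.9 = 5.265 m².
Resultant F = γ·h_c·A = 8.31888 × 5.72981 × 5.265 = 250.959 kN.
I_c = b·h³/36 = 2.7 × 3.9³/36 = 4.44893 m⁴.
Centre of pressure: y_p = y_c + I_c/(y_c·A) = 5.86 + 4.44893/(5.86 × 5.265) = 5.86 + 0.144198 = 6.0042 m along the plane.
Vertically, h_p = y_p·sinθ = 6.0042 × 0.977783 = 5.8708 m.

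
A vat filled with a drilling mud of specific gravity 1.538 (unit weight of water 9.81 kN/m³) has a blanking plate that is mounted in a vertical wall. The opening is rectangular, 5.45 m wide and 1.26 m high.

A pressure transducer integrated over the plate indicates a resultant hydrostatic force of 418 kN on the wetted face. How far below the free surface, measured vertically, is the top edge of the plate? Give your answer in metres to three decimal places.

γ = 1.538 × 9.81 = 15.08778 kN/m³.
A = 5.45 × 1.26 = 6.867 m².
From F = γ·h_c·A, the centroid depth is h_c = 418/(15.08778 × 6.867) = 4.03445 m.
The centroid lies 1.26/2 = 0.63 m below the top edge, so the top edge sits at h_top = 4.03445 − 0.63 = 3.40445 m below the surface.

d_top ≈ 3.404 m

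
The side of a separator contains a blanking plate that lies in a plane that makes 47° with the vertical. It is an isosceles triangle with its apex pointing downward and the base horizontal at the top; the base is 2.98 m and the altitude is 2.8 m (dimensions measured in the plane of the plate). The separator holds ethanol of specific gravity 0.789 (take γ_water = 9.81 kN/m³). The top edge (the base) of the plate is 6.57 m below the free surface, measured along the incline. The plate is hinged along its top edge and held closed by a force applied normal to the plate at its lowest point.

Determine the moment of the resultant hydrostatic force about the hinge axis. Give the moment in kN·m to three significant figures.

M ≈ 164 kN·m

γ = 0.789 × 9.81 = 7.74009 kN/m³.
The plate makes 47° with the vertical, i.e. θ = 90° − 47° = 43° to the horizontal. Measuring y along the incline from the free-surface line, vertical depth h = y·sinθ with sinθ = 0.681998.
With the apex down, the centroid sits h/3 = 2.8/3 = 0.933333 m below the base (the top edge), so y_c = 6.57 + 0.933333 = 7.50333 m and h_c = 7.50333 × 0.681998 = 5.11726 m.
A = ½ × 2.98 × 2.8 = 4.172 m².
Resultant F = γ·h_c·A = 7.74009 × 5.11726 × 4.172 = 165.245 kN.
I_c = b·h³/36 = 2.98 × 2.8³/36 = 1.81714 m⁴.
Centre of pressure: y_p = y_c + I_c/(y_c·A) = 7.50333 + 1.81714/(7.50333 × 4.172) = 7.50333 + 0.0580484 = 7.56138 m along the plane.
The resultant acts 0.933333 + 0.0580484 = 0.991381 m (along the plate) below the hinge at the top edge, so the moment about the hinge is M = F × 0.991381 = 165.245 × 0.991381 = 163.821 kN·m.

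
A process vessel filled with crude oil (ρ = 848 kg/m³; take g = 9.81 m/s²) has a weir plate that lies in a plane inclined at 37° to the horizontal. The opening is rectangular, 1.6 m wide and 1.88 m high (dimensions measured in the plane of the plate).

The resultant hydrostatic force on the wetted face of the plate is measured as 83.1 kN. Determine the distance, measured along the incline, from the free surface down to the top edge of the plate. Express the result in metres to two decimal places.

γ = ρg = 848 × 9.81 / 1000 = 8.31888 kN/m³.
A = 1.6 × 1.88 = 3.008 m².
From F = γ·h_c·A, the centroid depth is h_c = 83.1/(8.31888 × 3.008) = 3.32092 m.
Let θ = 37° be the plate's angle to the horizontal; measure y along the incline from where the plane meets the free surface. Vertical depth h = y·sinθ with sinθ = 0.601815.
Along the incline, y_c = h_c/sinθ = 3.32092/0.601815 = 5.51817 m.
The centroid lies 1.88/2 = 0.94 m below the top edge, so the top edge sits at y_top = 5.51817 − 0.94 = 4.57817 m along the incline.

y_top ≈ 4.58 m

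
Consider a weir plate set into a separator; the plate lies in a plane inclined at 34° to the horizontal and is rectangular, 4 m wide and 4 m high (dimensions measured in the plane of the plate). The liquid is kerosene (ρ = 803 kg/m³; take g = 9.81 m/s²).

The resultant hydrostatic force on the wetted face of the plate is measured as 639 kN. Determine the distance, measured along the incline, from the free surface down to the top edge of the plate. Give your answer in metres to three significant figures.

y_top ≈ 7.07 m

γ = ρg = 803 × 9.81 / 1000 = 7.87743 kN/m³.
A = 4 × 4 = 16 m².
From F = γ·h_c·A, the centroid depth is h_c = 639/(7.87743 × 16) = 5.06986 m.
Let θ = 34° be the plate's angle to the horizontal; measure y along the incline from where the plane meets the free surface. Vertical depth h = y·sinθ with sinθ = 0.559193.
Along the incline, y_c = h_c/sinθ = 5.06986/0.559193 = 9.06639 m.
The centroid lies 4/2 = 2 m below the top edge, so the top edge sits at y_top = 9.06639 − 2 = 7.06639 m along the incline.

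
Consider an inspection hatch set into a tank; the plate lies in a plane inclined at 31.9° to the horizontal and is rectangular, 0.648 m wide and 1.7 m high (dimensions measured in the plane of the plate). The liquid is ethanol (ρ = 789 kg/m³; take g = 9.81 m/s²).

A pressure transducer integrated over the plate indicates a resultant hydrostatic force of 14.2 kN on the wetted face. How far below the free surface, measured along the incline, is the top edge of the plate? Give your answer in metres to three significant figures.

y_top ≈ 2.30 m

γ = ρg = 789 × 9.81 / 1000 = 7.74009 kN/m³.
A = 0.648 × 1.7 = 1.1016 m².
From F = γ·h_c·A, the centroid depth is h_c = 14.2/(7.74009 × 1.1016) = 1.6654 m.
Let θ = 31.9° be the plate's angle to the horizontal; measure y along the incline from where the plane meets the free surface. Vertical depth h = y·sinθ with sinθ = 0.528438.
Along the incline, y_c = h_c/sinθ = 1.6654/0.528438 = 3.15155 m.
The centroid lies 1.7/2 = 0.85 m below the top edge, so the top edge sits at y_top = 3.15155 − 0.85 = 2.30155 m along the incline.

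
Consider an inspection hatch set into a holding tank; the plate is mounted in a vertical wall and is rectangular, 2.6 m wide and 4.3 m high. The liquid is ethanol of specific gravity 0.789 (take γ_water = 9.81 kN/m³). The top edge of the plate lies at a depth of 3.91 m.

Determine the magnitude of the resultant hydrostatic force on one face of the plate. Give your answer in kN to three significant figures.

γ = 0.789 × 9.81 = 7.74009 kN/m³.
The centroid lies 4.3/2 = 2.15 m below the top edge, so the centroid depth is h_c = 3.91 + 2.15 = 6.06 m.
A = 2.6 × 4.3 = 11.18 m².
Resultant F = γ·h_c·A = 7.74009 × 6.06 × 11.18 = 524.397 kN.

F ≈ 524 kN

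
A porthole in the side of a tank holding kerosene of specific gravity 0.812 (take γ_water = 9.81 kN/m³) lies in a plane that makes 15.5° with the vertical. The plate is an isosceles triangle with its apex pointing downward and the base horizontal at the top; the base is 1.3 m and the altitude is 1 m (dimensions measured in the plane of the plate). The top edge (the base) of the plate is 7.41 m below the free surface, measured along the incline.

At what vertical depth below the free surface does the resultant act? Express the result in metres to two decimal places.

γ = 0.812 × 9.81 = 7.96572 kN/m³.
The plate makes 15.5° with the vertical, i.e. θ = 90° − 15.5° = 74.5° to the horizontal. Measuring y along the incline from the free-surface line, vertical depth h = y·sinθ with sinθ = 0.963630.
With the apex down, the centroid sits h/3 = 1/3 = 0.333333 m below the base (the top edge), so y_c = 7.41 + 0.333333 = 7.74333 m and h_c = 7.74333 × 0.963630 = 7.46171 m.
A = ½ × 1.3 × 1 = 0.65 m².
Resultant F = γ·h_c·A = 7.96572 × 7.46171 × 0.65 = 38.6346 kN.
I_c = b·h³/36 = 1.3 × 1³/36 = 0.0361111 m⁴.
Centre of pressure: y_p = y_c + I_c/(y_c·A) = 7.74333 + 0.0361111/(7.74333 × 0.65) = 7.74333 + 0.00717463 = 7.7505 m along the plane.
Vertically, h_p = y_p·sinθ = 7.7505 × 0.963630 = 7.46861 m.

h_p = 7.47 m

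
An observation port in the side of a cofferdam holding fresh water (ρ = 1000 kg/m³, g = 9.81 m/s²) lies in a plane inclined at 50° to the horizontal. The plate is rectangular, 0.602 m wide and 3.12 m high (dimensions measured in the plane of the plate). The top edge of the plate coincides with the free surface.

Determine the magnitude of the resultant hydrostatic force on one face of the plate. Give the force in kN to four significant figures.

F ≈ 22.02 kN

γ = ρg = 1000 × 9.81 = 9810 N/m³ = 9.81 kN/m³.
Let θ = 50° be the plate's angle to the horizontal; measure y along the incline from where the plane meets the free surface. Vertical depth h = y·sinθ with sinθ = 0.766044.
The centroid lies 3.12/2 = 1.56 m below the top edge, so y_c = 1.56 m and h_c = 1.56 × 0.766044 = 1.19503 m.
A = 0.602 × 3.12 = 1.87824 m².
Resultant F = γ·h_c·A = 9.81 × 1.19503 × 1.87824 = 22.0191 kN.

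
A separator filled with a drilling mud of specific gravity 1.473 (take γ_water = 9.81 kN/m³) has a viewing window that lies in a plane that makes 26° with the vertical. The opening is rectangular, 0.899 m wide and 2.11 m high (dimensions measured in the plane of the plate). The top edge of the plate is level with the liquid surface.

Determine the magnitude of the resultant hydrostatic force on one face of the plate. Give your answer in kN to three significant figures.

γ = 1.473 × 9.81 = 14.45013 kN/m³.
The plate makes 26° with the vertical, i.e. θ = 90° − 26° = 64° to the horizontal. Measuring y along the incline from the free-surface line, vertical depth h = y·sinθ with sinθ = 0.898794.
The centroid lies 2.11/2 = 1.055 m below the top edge, so y_c = 1.055 m and h_c = 1.055 × 0.898794 = 0.948228 m.
A = 0.899 × 2.11 = 1.89689 m².
Resultant F = γ·h_c·A = 14.45013 × 0.948228 × 1.89689 = 25.9912 kN.

F ≈ 26.0 kN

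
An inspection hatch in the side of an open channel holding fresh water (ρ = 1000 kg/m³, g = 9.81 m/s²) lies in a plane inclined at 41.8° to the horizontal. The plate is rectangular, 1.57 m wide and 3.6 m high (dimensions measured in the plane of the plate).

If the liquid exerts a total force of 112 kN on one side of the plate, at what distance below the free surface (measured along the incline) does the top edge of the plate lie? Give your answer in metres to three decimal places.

y_top ≈ 1.231 m

γ = ρg = 1000 × 9.81 = 9810 N/m³ = 9.81 kN/m³.
A = 1.57 × 3.6 = 5.652 m².
From F = γ·h_c·A, the centroid depth is h_c = 112/(9.81 × 5.652) = 2.01998 m.
Let θ = 41.8° be the plate's angle to the horizontal; measure y along the incline from where the plane meets the free surface. Vertical depth h = y·sinθ with sinθ = 0.666532.
Along the incline, y_c = h_c/sinθ = 2.01998/0.666532 = 3.03058 m.
The centroid lies 3.6/2 = 1.8 m below the top edge, so the top edge sits at y_top = 3.03058 − 1.8 = 1.23058 m along the incline.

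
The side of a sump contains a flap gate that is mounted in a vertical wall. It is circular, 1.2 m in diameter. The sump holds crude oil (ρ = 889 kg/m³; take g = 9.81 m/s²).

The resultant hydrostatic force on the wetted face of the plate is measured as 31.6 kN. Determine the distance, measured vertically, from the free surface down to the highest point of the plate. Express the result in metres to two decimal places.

d_top ≈ 2.60 m

γ = ρg = 889 × 9.81 / 1000 = 8.72109 kN/m³.
A = π(0.6)² = 1.13097 m².
From F = γ·h_c·A, the centroid depth is h_c = 31.6/(8.72109 × 1.13097) = 3.2038 m.
The centroid is at the centre, 0.6 m below the top of the plate, so the highest point sits at h_top = 3.2038 − 0.6 = 2.6038 m below the surface.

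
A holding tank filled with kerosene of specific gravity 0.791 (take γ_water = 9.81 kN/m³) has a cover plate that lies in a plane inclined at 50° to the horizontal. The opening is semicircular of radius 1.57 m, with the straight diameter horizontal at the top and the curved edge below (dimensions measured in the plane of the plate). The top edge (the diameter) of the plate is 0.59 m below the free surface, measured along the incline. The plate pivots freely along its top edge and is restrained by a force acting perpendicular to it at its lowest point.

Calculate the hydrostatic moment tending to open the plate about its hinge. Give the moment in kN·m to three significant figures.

γ = 0.791 × 9.81 = 7.75971 kN/m³.
Let θ = 50° be the plate's angle to the horizontal; measure y along the incline from where the plane meets the free surface. Vertical depth h = y·sinθ with sinθ = 0.766044.
The centroid of a semicircle lies 4r/(3π) = 0.666329 m from the diameter, here below the top edge, so y_c = 0.59 + 0.666329 = 1.25633 m and h_c = 1.25633 × 0.766044 = 0.962404 m.
A = πr²/2 = π × 1.57²/2 = 3.87186 m².
Resultant F = γ·h_c·A = 7.75971 × 0.962404 × 3.87186 = 28.915 kN.
I_c = (π/8 − 8/(9π))·r⁴ = 0.109757 × 1.57⁴ = 0.666854 m⁴.
Centre of pressure: y_p = y_c + I_c/(y_c·A) = 1.25633 + 0.666854/(1.25633 × 3.87186) = 1.25633 + 0.137091 = 1.39342 m along the plane.
The resultant acts 0.666329 + 0.137091 = 0.80342 m (along the plate) below the hinge at the top edge, so the moment about the hinge is M = F × 0.80342 = 28.915 × 0.80342 = 23.2309 kN·m.

M ≈ 23.2 kN·m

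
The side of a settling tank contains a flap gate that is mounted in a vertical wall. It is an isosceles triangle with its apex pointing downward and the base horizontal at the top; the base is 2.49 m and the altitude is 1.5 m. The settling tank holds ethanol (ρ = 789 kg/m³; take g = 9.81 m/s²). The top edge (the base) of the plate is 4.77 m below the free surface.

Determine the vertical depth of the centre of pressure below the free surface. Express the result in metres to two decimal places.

γ = ρg = 789 × 9.81 / 1000 = 7.74009 kN/m³.
With the apex down, the centroid sits h/3 = 1.5/3 = 0.5 m below the base (the top edge), so the centroid depth is h_c = 4.77 + 0.5 = 5.27 m.
A = ½ × 2.49 × 1.5 = 1.8675 m².
Resultant F = γ·h_c·A = 7.74009 × 5.27 × 1.8675 = 76.1758 kN.
I_c = b·h³/36 = 2.49 × 1.5³/36 = 0.233438 m⁴.
Centre of pressure: y_p = y_c + I_c/(y_c·A) = 5.27 + 0.233438/(5.27 × 1.8675) = 5.27 + 0.0237192 = 5.29372 m along the plane.

h_p = 5.29 m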